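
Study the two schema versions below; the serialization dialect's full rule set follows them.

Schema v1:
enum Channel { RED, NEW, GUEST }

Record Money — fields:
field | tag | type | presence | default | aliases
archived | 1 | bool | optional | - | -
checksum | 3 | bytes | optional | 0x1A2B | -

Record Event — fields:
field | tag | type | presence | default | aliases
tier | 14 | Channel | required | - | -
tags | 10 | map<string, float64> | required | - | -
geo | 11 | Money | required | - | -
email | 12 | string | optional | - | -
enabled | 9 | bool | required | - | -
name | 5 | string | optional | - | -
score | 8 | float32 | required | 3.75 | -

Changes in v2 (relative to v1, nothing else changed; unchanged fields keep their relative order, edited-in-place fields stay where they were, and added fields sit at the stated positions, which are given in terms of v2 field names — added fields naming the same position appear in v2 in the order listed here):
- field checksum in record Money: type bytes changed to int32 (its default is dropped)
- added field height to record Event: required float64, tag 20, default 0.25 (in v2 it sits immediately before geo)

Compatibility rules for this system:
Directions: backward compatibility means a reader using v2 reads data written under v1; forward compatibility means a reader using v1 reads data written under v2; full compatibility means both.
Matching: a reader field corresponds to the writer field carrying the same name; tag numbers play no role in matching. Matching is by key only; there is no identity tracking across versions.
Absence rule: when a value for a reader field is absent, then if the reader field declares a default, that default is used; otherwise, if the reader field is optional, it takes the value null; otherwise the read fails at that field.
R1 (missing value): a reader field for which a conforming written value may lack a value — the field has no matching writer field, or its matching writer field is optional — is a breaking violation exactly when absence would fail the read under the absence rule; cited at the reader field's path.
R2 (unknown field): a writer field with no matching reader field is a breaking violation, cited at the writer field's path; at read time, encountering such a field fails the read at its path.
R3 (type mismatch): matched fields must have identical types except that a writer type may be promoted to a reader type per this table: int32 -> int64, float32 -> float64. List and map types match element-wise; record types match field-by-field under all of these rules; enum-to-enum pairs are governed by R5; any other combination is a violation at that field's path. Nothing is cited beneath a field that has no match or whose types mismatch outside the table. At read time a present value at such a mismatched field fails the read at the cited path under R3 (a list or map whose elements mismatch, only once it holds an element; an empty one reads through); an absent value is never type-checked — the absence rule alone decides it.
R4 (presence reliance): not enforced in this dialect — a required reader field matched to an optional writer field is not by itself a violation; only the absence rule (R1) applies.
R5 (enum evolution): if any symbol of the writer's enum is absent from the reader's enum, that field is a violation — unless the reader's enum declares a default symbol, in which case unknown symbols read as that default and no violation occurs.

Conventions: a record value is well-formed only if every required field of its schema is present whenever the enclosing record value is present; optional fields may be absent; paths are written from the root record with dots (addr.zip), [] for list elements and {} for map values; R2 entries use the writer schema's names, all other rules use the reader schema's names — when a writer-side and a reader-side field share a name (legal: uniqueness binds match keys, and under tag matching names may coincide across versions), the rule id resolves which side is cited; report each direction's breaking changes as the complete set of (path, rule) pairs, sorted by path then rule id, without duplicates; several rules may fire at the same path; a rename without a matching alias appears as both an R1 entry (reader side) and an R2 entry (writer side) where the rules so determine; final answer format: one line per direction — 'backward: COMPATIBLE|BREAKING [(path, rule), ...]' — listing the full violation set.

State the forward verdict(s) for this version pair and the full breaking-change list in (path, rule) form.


forward: BREAKING [(geo.checksum, R3), (height, R2)]

arrows below run writer -> reader for Event
forward analysis of Event with v1 as reader and v2 as writer:
  tier: Channel -> Channel, writer required; from tier
  tags: map<string, float64> -> map<string, float64>, writer required; from tags
  geo: Money -> Money, writer required; from geo
  email: string -> string, writer optional; from email
  enabled: bool -> bool, writer required; from enabled
  name: string -> string, writer optional; from name
  score: float32 -> float32, writer required; from score
  writer field height has no reader counterpart
  geo.archived: bool -> bool, writer optional; from geo.archived
  geo.checksum: int32 -> bytes, writer optional; from geo.checksum
  breaking: (geo.checksum, R3)
  breaking: (height, R2)
  forward on Event therefore BREAKING (2)


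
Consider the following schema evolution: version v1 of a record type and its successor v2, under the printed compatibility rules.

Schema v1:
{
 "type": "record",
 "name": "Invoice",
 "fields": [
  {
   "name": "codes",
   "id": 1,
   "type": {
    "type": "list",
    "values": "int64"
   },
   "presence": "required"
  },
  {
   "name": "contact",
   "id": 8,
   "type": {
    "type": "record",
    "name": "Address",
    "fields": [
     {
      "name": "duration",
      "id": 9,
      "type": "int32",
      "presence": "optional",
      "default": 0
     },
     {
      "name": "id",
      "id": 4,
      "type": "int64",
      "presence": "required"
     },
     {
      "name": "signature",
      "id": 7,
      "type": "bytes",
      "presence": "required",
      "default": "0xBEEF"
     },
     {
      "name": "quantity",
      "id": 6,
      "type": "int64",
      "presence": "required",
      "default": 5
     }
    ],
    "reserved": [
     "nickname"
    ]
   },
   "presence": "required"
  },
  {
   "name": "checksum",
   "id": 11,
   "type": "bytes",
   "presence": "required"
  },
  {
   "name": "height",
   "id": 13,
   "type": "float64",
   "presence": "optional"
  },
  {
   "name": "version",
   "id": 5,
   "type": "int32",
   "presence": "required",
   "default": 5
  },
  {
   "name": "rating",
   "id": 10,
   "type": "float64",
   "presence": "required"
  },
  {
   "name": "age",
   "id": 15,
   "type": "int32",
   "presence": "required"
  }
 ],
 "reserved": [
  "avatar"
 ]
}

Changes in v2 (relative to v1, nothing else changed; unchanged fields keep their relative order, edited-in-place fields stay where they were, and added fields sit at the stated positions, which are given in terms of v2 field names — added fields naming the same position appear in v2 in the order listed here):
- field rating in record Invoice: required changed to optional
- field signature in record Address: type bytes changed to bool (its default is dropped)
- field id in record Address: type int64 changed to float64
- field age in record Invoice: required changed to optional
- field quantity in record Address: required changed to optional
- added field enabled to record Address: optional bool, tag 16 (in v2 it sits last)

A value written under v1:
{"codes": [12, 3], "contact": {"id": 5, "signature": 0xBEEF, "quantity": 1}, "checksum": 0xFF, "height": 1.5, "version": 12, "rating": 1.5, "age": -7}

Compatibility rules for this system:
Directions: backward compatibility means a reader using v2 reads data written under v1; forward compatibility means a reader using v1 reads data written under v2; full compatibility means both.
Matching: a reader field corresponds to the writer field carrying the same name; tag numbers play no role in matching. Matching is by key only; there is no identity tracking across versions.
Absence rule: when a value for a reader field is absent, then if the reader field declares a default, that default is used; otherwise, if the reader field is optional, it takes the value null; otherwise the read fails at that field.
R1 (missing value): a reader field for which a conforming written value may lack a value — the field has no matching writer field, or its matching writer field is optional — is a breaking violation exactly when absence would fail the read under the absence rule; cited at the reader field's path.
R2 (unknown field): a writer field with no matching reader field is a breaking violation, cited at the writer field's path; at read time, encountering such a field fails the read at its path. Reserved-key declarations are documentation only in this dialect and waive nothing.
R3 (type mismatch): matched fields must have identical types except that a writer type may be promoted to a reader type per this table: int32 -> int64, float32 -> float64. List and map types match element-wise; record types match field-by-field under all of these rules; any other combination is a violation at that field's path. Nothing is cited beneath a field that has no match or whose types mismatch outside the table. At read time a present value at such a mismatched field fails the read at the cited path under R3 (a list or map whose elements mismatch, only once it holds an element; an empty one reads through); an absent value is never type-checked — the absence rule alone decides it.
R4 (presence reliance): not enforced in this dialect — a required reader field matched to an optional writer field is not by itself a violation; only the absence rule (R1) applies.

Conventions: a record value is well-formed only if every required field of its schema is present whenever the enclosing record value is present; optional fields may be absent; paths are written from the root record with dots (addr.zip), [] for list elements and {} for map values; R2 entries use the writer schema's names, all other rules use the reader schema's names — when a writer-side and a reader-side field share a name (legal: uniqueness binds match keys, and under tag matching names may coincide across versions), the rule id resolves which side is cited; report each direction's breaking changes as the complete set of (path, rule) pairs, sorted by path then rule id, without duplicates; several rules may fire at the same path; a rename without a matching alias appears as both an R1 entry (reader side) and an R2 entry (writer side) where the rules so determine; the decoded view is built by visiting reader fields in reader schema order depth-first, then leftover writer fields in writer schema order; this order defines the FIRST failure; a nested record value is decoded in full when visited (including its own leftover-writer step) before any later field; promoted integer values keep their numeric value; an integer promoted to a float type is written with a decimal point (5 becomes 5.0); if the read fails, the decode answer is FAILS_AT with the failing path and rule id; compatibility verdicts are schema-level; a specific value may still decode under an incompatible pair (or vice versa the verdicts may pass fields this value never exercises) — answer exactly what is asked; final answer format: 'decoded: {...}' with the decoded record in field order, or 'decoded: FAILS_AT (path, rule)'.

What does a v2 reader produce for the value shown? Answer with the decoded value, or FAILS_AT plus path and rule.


decoded: FAILS_AT (contact.id, R3)

each type pair in Invoice: writer, then reader
decode (reader v2):
  codes := [12, 3]
  contact.duration := 0 (missing; default applied)
  read fails at contact.id under R3
  => FAILS_AT (contact.id, R3)
remaining Invoice differences; none change what is asked:
  field rating in record Invoice: required changed to optional -> affects the rule determinations only; this particular Invoice value decodes identically
  field signature in record Address: type bytes changed to bool (its default is dropped) -> affects the rule determinations only; this particular Invoice value decodes identically
  field age in record Invoice: required changed to optional -> affects the rule determinations only; this particular Invoice value decodes identically
  field quantity in record Address: required changed to optional -> inert under this dialect — no rule fires on Invoice and the result does not move
  added field enabled to record Address: optional bool, tag 16 (in v2 it sits last) -> affects the rule determinations only; this particular Invoice value decodes identically


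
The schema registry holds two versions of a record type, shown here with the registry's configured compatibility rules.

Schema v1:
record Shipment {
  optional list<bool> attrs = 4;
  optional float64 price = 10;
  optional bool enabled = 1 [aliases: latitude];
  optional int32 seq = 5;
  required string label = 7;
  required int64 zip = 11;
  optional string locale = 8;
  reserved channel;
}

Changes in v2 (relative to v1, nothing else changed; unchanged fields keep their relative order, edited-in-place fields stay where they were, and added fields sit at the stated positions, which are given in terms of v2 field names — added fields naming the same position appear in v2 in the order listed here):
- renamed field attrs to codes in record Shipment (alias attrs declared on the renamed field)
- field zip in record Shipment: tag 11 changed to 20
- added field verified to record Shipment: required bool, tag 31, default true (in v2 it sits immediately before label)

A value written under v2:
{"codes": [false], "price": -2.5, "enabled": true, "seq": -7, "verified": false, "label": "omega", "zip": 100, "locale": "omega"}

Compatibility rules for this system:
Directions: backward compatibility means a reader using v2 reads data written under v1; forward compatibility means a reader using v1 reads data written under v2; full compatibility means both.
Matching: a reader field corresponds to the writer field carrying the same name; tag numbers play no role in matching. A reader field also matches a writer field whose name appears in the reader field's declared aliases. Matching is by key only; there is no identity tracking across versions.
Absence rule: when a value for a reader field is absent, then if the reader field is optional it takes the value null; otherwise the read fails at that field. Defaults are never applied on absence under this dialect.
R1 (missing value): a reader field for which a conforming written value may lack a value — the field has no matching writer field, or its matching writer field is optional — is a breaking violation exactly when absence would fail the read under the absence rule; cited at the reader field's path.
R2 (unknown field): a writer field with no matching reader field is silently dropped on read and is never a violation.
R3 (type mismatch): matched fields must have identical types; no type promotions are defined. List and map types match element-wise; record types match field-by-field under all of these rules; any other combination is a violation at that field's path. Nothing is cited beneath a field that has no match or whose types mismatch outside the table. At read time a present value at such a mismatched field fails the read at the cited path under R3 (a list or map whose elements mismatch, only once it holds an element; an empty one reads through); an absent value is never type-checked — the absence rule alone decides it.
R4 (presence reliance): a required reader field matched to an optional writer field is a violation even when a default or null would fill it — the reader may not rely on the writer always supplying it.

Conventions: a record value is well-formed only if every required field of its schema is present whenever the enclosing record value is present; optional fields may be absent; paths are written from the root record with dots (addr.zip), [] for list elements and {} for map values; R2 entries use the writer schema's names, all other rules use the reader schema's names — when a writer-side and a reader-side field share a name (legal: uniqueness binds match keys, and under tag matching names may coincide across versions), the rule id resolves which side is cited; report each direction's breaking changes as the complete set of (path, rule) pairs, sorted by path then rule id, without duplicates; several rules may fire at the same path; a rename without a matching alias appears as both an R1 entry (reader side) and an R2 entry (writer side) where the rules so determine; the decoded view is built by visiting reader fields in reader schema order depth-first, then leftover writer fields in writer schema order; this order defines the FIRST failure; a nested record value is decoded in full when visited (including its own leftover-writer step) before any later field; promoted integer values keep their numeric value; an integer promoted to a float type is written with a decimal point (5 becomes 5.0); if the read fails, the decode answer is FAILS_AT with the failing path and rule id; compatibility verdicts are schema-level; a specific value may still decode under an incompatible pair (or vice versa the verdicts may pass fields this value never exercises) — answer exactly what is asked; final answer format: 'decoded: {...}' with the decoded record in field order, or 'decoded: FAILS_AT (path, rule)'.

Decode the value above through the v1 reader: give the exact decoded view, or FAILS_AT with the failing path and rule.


arrows below run writer -> reader for Shipment
decode walk for Shipment under reader schema v1:
  attrs := null (not supplied -> null)
  price := -2.5
  enabled := true
  seq := -7
  label := "omega"
  zip := 100
  locale := "omega"
  writer codes: unmatched, discarded
  writer verified: unmatched, discarded
  => decoded: {"attrs": null, "price": -2.5, "enabled": true, "seq": -7, "label": "omega", "zip": 100, "locale": "omega"}
diffs on Shipment not affecting the asked answer:
  field zip in record Shipment: tag 11 changed to 20 -> triggers nothing under the printed rules; the Shipment answer is the same either way
  added field verified to record Shipment: required bool, tag 31, default true (in v2 it sits immediately before label) -> a verdict-level change on Shipment — the shown value reads the same

decoded: {"attrs": null, "price": -2.5, "enabled": true, "seq": -7, "label": "omega", "zip": 100, "locale": "omega"}


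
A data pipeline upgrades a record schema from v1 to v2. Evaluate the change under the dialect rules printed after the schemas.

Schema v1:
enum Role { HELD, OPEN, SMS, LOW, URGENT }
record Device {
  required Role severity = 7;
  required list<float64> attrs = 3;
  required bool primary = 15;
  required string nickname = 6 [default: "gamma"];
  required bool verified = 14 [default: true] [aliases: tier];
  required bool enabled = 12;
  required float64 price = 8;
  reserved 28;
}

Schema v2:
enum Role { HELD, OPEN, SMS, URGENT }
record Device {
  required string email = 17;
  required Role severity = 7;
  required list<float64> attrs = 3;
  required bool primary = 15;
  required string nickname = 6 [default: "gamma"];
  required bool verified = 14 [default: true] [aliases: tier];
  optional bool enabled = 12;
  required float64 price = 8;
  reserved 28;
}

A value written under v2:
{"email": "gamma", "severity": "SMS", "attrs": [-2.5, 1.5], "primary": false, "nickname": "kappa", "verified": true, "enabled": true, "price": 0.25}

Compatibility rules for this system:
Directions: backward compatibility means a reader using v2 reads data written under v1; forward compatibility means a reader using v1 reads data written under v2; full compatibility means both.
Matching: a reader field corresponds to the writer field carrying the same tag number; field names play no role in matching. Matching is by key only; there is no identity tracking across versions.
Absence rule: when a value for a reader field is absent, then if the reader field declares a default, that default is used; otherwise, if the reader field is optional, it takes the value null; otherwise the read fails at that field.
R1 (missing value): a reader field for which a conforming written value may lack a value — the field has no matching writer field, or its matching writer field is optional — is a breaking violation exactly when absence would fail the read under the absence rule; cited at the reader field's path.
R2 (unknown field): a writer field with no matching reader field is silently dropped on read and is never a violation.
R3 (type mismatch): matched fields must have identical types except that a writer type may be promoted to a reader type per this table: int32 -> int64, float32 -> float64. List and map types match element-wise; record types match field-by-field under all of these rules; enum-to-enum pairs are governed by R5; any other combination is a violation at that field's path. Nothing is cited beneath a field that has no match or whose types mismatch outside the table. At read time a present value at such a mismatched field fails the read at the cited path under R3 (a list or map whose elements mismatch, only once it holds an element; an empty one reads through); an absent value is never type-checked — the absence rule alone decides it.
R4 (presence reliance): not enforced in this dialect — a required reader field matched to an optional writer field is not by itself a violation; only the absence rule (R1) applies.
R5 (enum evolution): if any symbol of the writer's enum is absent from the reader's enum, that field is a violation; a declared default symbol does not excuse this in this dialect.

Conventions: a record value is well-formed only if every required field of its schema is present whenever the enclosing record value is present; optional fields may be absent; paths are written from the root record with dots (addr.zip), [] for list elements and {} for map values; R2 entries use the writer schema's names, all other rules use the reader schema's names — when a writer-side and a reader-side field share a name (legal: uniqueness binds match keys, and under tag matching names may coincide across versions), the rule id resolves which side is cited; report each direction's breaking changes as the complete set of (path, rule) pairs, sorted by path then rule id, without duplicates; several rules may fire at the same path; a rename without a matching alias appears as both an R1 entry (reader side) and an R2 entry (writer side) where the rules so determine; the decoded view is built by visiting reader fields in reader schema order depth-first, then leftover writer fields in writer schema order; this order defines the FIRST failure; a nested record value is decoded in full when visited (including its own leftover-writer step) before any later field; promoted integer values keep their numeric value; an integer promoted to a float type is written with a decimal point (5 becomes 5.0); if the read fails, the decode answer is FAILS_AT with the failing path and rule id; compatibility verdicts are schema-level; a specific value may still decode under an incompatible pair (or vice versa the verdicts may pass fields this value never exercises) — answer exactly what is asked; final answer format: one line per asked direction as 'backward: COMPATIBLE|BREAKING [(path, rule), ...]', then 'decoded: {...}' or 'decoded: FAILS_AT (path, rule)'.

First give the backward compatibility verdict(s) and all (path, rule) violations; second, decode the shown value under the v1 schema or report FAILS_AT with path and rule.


the writer's type comes first in each Device pair
backward for Device (reader v2, writer v1):
  email has no writer counterpart
  severity: paired with writer severity (Role -> Role; writer required)
  attrs: paired with writer attrs (list<float64> -> list<float64>; writer required)
  primary: paired with writer primary (bool -> bool; writer required)
  nickname: paired with writer nickname (string -> string; writer required)
  verified: paired with writer verified (bool -> bool; writer required)
  enabled: paired with writer enabled (bool -> bool; writer required)
  price: paired with writer price (float64 -> float64; writer required)
  breaking: (email, R1)
  breaking: (severity, R5)
  backward on Device therefore BREAKING (2)
migrating the Device value to v1:
  severity := "SMS"
  attrs := [-2.5, 1.5]
  primary := false
  nickname := "kappa"
  verified := true
  enabled := true
  price := 0.25
  writer email: unmatched, discarded
  => decoded: {"severity": "SMS", "attrs": [-2.5, 1.5], "primary": false, "nickname": "kappa", "verified": true, "enabled": true, "price": 0.25}
the rest of the Device diff is inert for this question:
  field enabled in record Device: required changed to optional -> its effect on Device is confined to the forward direction, not asked

backward: BREAKING [(email, R1), (severity, R5)]; decoded: {"severity": "SMS", "attrs": [-2.5, 1.5], "primary": false, "nickname": "kappa", "verified": true, "enabled": true, "price": 0.25}


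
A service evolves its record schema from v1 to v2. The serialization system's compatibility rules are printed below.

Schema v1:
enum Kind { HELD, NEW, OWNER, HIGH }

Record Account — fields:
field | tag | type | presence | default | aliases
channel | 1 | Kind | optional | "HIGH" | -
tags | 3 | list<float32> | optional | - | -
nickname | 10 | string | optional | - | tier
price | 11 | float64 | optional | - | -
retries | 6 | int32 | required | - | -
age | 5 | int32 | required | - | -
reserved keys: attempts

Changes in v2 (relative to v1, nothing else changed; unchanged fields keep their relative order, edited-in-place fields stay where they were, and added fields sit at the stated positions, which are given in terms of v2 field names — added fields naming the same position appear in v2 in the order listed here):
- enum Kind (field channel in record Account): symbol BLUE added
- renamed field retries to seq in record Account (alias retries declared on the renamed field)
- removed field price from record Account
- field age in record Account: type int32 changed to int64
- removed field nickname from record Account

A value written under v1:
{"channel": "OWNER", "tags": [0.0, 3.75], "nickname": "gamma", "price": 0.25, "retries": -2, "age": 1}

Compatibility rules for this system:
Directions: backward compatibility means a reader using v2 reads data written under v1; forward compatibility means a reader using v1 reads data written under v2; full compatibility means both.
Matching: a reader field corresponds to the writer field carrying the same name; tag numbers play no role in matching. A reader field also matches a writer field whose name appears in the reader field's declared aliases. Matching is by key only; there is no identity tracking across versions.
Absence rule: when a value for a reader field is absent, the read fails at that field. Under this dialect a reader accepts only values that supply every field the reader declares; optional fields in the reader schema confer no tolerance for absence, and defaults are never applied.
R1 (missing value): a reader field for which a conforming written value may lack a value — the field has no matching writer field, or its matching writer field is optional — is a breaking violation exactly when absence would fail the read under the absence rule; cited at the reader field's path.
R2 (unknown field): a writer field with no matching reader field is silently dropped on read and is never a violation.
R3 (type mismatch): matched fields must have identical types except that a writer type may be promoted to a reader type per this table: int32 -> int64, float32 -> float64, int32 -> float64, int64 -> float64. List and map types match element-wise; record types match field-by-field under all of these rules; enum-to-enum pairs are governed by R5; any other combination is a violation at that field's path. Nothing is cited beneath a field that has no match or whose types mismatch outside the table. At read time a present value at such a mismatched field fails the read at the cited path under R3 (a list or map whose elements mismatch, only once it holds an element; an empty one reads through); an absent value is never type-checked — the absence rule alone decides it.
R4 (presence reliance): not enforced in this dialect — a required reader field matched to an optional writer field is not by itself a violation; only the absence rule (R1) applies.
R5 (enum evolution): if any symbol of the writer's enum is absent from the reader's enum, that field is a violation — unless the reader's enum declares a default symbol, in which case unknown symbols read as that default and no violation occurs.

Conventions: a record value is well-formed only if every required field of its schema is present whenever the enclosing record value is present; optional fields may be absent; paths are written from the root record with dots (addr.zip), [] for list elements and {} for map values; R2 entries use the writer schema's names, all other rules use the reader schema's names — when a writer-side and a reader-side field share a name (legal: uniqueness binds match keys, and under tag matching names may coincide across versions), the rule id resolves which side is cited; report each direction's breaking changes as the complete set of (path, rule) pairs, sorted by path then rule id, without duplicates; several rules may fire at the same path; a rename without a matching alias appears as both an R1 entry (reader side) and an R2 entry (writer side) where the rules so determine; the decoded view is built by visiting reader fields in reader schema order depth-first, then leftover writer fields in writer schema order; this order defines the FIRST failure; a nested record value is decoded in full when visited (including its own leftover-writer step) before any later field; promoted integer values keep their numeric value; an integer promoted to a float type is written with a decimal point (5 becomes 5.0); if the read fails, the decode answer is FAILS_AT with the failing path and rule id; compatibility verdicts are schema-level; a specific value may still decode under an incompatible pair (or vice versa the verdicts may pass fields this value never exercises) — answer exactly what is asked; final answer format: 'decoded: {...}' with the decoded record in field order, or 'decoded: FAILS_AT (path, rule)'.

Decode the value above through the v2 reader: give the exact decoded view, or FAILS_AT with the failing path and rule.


each type pair in Account: writer, then reader
decoding the Account value with the v2 reader:
  channel := "OWNER"
  tags := [0.0, 3.75]
  seq := -2 (from writer retries)
  age := 1 (int32 -> int64)
  writer nickname: unknown -> dropped
  writer price: unknown -> dropped
  => decoded: {"channel": "OWNER", "tags": [0.0, 3.75], "seq": -2, "age": 1}
remaining Account differences; none change what is asked:
  enum Kind (field channel in record Account): symbol BLUE added -> changes Account's schema-level verdicts only — the decode of this value is the same
  field age in record Account: type int32 changed to int64 -> changes Account's schema-level verdicts only — the decode of this value is the same

decoded: {"channel": "OWNER", "tags": [0.0, 3.75], "seq": -2, "age": 1}


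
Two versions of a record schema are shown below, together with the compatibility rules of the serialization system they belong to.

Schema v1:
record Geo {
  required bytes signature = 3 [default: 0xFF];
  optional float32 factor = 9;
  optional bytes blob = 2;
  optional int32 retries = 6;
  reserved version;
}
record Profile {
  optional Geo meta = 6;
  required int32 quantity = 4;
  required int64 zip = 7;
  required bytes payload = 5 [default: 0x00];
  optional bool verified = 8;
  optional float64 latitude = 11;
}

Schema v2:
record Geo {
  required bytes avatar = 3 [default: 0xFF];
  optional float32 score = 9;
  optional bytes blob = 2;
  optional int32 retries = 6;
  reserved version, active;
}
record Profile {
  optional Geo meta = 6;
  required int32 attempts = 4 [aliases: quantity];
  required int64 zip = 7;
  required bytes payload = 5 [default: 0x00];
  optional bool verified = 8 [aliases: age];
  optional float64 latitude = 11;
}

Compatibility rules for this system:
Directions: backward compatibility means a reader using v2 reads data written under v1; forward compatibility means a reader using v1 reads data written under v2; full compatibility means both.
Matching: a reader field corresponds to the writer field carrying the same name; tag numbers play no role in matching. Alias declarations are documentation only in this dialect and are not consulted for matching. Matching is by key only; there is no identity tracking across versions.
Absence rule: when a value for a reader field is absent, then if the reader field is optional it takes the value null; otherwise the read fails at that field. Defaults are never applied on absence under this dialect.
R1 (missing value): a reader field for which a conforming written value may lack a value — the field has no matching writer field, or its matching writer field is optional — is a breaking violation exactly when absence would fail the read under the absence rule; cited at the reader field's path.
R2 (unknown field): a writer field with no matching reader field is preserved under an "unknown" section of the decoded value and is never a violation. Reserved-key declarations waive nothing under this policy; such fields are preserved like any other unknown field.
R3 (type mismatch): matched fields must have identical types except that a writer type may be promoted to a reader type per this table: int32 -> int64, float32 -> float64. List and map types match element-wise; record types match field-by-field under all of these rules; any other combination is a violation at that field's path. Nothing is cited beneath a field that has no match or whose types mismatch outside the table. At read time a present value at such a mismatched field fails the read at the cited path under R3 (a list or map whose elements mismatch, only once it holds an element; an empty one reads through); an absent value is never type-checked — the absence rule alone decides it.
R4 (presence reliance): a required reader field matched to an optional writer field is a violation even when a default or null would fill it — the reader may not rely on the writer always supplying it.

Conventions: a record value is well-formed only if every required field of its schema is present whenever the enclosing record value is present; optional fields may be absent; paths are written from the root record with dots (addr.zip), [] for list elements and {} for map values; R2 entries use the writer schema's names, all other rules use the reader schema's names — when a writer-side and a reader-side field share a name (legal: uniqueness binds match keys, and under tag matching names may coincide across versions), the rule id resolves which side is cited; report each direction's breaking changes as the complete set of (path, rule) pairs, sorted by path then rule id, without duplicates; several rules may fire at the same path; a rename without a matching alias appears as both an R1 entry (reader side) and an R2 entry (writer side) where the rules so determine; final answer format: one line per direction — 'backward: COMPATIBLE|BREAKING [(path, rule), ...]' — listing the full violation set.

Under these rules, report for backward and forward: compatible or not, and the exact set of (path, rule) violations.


backward: BREAKING [(attempts, R1), (meta.avatar, R1)]; forward: BREAKING [(meta.signature, R1), (quantity, R1)]

each type pair in Profile: writer, then reader
backward analysis of Profile with v2 as reader and v1 as writer:
  meta: paired with writer meta (Geo -> Geo; writer optional)
  attempts has no writer counterpart
  zip: paired with writer zip (int64 -> int64; writer required)
  payload: paired with writer payload (bytes -> bytes; writer required)
  verified: paired with writer verified (bool -> bool; writer optional)
  latitude: paired with writer latitude (float64 -> float64; writer optional)
  leftover writer field: quantity
  meta.avatar has no writer counterpart
  meta.score has no writer counterpart
  meta.blob: paired with writer meta.blob (bytes -> bytes; writer optional)
  meta.retries: paired with writer meta.retries (int32 -> int32; writer optional)
  leftover writer field: meta.signature
  leftover writer field: meta.factor
  breaking: (attempts, R1)
  breaking: (meta.avatar, R1)
  backward on Profile therefore BREAKING (2)
forward analysis of Profile with v1 as reader and v2 as writer:
  meta: paired with writer meta (Geo -> Geo; writer optional)
  quantity has no writer counterpart
  zip: paired with writer zip (int64 -> int64; writer required)
  payload: paired with writer payload (bytes -> bytes; writer required)
  verified: paired with writer verified (bool -> bool; writer optional)
  latitude: paired with writer latitude (float64 -> float64; writer optional)
  leftover writer field: attempts
  meta.signature has no writer counterpart
  meta.factor has no writer counterpart
  meta.blob: paired with writer meta.blob (bytes -> bytes; writer optional)
  meta.retries: paired with writer meta.retries (int32 -> int32; writer optional)
  leftover writer field: meta.avatar
  leftover writer field: meta.score
  breaking: (meta.signature, R1)
  breaking: (quantity, R1)
  forward on Profile therefore BREAKING (2)


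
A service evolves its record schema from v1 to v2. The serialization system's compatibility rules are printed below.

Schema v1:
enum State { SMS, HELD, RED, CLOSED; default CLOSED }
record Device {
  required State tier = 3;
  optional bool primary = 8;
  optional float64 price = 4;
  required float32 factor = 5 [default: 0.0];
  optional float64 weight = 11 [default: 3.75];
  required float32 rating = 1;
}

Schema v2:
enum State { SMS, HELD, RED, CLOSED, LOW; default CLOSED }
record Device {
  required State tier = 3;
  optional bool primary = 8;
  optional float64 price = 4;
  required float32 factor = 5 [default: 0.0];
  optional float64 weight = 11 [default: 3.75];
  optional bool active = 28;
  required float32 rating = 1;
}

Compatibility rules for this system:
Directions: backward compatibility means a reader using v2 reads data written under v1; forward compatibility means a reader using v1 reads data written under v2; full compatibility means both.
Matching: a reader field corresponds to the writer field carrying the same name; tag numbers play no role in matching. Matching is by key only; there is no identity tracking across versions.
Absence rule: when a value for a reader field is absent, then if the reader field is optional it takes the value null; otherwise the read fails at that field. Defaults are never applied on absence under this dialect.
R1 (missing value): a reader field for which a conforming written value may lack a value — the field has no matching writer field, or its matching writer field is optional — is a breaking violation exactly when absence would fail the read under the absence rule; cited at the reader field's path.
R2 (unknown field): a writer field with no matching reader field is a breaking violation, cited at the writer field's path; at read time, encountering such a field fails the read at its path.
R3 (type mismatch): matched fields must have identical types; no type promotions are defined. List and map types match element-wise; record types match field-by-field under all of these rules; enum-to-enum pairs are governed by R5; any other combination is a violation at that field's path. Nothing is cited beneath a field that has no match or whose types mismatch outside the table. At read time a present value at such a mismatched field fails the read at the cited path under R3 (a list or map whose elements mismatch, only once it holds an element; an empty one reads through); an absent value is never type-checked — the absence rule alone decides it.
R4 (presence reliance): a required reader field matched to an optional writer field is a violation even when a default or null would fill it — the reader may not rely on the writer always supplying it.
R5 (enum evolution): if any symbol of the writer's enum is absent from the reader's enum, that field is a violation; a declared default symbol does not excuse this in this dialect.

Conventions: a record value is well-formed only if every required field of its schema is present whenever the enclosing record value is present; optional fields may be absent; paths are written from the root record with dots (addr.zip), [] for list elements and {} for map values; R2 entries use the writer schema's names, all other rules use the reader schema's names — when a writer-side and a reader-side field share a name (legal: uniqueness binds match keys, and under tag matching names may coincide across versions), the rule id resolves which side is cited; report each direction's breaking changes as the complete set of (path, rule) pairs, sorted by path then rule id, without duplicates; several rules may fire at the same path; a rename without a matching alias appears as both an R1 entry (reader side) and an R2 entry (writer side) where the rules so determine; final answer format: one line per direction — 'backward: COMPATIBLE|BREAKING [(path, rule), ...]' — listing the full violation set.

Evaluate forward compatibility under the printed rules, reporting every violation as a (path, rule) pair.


forward: BREAKING [(active, R2), (tier, R5)]

the writer's type comes first in each Device pair
forward pass over Device, reader schema v1, writer schema v2:
  tier: State -> State, writer required; from tier
  primary: bool -> bool, writer optional; from primary
  price: float64 -> float64, writer optional; from price
  factor: float32 -> float32, writer required; from factor
  weight: float64 -> float64, writer optional; from weight
  rating: float32 -> float32, writer required; from rating
  active (writer side), unknown to reader
  violation R2 at active
  violation R5 at tier
  => forward verdict for Device: BREAKING, 2 violation(s)
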